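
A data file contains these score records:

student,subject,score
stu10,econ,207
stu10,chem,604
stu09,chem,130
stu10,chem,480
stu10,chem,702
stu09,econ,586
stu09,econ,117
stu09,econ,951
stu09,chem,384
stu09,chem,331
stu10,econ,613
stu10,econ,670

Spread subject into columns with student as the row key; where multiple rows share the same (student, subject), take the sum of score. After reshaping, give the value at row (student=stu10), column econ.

1490

Rows with student=stu10 and subject=econ: score values are 207, 613, 670.
207 + 613 + 670 = 1490.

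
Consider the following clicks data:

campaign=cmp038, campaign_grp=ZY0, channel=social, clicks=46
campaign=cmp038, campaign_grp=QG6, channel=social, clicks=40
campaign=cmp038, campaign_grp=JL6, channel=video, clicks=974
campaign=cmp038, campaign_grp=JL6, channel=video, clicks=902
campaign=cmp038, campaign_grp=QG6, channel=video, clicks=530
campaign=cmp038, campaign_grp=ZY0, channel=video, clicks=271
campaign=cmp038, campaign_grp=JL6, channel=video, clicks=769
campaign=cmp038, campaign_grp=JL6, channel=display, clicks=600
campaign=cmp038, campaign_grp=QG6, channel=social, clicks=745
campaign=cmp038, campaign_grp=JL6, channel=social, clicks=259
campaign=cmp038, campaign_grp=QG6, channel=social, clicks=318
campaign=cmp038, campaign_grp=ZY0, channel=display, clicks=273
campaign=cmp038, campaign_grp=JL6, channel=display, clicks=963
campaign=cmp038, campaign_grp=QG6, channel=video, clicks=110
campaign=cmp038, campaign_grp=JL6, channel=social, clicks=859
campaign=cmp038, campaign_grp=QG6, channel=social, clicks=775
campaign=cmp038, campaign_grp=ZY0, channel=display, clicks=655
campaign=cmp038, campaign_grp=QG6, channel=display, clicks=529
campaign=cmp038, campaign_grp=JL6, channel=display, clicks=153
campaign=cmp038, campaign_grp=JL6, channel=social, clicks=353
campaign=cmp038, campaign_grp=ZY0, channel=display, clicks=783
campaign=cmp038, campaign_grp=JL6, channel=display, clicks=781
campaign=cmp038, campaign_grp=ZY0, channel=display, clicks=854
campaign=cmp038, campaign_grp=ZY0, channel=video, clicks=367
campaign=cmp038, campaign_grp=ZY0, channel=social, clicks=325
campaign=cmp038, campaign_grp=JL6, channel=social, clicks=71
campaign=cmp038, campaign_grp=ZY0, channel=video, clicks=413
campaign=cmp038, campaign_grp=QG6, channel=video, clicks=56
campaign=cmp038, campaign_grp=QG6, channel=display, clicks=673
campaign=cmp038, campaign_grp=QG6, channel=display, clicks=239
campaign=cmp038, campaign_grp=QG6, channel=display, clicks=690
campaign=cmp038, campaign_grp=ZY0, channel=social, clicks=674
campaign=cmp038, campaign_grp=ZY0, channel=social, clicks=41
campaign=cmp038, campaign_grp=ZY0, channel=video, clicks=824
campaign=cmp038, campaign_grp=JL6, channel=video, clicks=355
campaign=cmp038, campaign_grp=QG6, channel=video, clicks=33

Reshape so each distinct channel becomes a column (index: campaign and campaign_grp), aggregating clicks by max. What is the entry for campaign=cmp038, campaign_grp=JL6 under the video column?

974

Rows with campaign=cmp038, campaign_grp=JL6 and channel=video: clicks values are 974, 902, 769, 355.
max(974, 902, 769, 355) = 974.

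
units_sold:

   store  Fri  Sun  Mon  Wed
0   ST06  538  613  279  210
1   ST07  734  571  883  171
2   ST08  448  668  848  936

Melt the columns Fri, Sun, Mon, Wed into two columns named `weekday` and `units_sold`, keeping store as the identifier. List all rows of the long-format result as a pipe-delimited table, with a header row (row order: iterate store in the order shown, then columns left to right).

| store | weekday | units_sold |
| ST06 | Fri | 538 |
| ST06 | Sun | 613 |
| ST06 | Mon | 279 |
| ST06 | Wed | 210 |
| ST07 | Fri | 734 |
| ST07 | Sun | 571 |
| ST07 | Mon | 883 |
| ST07 | Wed | 171 |
| ST08 | Fri | 448 |
| ST08 | Sun | 668 |
| ST08 | Mon | 848 |
| ST08 | Wed | 936 |

Each (store, column) pair becomes one row: 3 × 4 = 12 rows.
For example, (ST06, Fri) → units_sold=538.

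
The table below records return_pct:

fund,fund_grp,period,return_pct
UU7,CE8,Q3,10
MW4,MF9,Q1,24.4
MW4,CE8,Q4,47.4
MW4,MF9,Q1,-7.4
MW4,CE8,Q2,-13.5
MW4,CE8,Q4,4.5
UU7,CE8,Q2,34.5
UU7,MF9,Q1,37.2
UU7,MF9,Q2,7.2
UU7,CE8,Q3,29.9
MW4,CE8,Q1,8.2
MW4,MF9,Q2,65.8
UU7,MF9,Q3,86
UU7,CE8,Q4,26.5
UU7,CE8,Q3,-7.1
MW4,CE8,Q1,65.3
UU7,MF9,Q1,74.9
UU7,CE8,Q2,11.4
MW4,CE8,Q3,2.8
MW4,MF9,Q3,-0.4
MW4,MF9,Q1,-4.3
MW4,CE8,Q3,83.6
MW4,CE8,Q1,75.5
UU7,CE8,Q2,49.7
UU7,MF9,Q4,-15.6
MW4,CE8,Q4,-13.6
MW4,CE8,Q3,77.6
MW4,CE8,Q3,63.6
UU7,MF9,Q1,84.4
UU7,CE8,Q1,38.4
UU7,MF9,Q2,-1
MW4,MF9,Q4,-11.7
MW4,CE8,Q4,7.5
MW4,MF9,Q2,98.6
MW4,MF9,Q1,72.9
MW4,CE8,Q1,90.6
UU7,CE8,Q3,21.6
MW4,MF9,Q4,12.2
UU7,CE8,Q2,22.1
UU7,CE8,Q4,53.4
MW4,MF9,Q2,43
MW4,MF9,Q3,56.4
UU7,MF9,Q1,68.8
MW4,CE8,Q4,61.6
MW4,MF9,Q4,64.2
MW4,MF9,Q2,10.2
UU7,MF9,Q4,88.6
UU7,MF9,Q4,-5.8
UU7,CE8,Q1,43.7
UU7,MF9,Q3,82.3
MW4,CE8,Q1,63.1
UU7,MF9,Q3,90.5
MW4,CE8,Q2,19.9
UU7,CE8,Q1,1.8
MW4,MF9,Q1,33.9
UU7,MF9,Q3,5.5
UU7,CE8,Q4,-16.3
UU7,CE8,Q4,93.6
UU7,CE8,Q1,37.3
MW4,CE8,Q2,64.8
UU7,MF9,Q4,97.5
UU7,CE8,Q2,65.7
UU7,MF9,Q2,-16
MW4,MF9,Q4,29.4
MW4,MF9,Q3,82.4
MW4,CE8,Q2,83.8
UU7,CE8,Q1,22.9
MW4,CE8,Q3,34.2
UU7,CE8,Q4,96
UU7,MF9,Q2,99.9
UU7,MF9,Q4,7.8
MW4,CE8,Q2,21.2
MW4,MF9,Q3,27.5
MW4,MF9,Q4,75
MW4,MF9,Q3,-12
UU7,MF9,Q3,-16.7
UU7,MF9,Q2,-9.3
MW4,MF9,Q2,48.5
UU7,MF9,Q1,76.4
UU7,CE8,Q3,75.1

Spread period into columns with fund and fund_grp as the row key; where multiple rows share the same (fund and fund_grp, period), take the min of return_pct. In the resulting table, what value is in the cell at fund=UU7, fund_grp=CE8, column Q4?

-16.3

Rows with fund=UU7, fund_grp=CE8 and period=Q4: return_pct values are 26.5, 53.4, -16.3, 93.6, 96.
min(26.5, 53.4, -16.3, 93.6, 96) = -16.3.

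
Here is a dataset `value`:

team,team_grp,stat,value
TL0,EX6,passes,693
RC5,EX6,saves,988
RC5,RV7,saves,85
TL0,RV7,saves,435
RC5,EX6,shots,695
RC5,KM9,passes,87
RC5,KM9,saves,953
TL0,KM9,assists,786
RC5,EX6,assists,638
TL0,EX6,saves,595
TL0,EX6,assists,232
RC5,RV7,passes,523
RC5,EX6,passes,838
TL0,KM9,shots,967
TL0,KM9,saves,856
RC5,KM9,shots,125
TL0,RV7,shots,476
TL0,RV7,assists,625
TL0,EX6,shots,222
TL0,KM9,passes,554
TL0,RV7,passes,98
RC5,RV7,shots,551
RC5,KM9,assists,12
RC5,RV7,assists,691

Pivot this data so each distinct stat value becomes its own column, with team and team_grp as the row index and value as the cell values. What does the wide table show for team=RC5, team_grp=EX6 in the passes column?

838

Wide layout: rows indexed by team and team_grp, columns are the 4 distinct stat values (passes, saves, shots, assists).
Cell (team=RC5, team_grp=EX6, stat=passes) draws from the long row where team=RC5, team_grp=EX6 and stat=passes, which has value=838.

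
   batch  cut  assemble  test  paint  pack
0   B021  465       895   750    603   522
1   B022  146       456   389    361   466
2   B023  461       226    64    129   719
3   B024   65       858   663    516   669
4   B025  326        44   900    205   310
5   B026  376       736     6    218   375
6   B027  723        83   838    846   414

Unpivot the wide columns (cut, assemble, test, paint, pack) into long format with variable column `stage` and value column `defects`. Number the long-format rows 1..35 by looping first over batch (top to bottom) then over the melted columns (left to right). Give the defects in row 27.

35 rows total (7 × 5). Row 27: index ⌊(27-1)/5⌋ = 5 into batch → B026; (27-1) mod 5 = 1 into the melted columns → assemble.
So row 27 is (B026, assemble, 736); defects = 736.

736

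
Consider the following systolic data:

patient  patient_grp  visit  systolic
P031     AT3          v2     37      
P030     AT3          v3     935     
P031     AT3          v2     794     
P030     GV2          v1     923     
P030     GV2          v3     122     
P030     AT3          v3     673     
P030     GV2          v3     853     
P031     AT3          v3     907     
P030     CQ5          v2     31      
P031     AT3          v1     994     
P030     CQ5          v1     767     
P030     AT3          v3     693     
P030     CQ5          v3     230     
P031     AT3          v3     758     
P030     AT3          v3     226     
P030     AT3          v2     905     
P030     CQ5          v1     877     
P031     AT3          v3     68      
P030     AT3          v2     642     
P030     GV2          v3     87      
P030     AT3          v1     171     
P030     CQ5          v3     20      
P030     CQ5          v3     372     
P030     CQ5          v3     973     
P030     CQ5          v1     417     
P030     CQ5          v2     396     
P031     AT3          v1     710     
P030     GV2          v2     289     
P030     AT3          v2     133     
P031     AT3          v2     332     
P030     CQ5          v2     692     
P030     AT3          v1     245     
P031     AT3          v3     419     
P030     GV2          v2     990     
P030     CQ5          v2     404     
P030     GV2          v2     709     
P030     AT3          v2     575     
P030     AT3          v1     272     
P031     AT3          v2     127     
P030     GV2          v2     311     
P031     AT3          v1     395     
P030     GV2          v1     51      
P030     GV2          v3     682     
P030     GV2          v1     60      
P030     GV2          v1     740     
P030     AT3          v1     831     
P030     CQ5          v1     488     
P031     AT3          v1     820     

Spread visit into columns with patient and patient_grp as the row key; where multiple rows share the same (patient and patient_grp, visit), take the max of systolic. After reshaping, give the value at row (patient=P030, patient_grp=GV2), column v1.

Rows with patient=P030, patient_grp=GV2 and visit=v1: systolic values are 923, 51, 60, 740.
max(923, 51, 60, 740) = 923.

923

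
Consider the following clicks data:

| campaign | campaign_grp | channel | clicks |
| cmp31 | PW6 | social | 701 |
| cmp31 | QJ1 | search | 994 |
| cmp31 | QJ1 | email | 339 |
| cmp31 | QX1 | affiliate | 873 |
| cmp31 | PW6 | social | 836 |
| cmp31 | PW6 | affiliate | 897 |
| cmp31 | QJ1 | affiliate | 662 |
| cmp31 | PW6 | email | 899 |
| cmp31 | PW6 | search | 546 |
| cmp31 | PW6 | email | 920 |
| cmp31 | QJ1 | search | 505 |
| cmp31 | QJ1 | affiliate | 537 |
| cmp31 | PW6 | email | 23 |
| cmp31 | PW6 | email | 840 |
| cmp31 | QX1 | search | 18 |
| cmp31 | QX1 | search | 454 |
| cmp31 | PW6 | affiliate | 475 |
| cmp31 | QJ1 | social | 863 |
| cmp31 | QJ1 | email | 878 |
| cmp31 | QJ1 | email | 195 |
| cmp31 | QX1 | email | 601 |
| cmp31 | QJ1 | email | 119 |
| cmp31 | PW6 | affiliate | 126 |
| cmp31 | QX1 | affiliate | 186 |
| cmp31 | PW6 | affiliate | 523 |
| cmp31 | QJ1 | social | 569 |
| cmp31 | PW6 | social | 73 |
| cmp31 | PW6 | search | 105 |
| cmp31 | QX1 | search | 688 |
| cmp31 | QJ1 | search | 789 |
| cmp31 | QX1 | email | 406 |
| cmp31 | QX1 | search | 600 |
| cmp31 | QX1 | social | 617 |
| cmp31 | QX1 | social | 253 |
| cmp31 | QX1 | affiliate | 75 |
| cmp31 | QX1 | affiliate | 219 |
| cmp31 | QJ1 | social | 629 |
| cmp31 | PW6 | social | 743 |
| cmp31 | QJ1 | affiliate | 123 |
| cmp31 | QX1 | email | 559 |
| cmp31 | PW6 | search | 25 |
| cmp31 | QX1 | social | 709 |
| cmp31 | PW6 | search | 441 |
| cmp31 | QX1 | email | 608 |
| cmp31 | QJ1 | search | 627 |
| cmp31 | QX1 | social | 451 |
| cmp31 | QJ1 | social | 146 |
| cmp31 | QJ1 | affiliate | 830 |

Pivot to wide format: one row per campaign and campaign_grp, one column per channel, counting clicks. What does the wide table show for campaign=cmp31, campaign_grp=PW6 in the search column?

4

Rows with campaign=cmp31, campaign_grp=PW6 and channel=search: clicks values are 546, 105, 25, 441.
4 rows match — count = 4.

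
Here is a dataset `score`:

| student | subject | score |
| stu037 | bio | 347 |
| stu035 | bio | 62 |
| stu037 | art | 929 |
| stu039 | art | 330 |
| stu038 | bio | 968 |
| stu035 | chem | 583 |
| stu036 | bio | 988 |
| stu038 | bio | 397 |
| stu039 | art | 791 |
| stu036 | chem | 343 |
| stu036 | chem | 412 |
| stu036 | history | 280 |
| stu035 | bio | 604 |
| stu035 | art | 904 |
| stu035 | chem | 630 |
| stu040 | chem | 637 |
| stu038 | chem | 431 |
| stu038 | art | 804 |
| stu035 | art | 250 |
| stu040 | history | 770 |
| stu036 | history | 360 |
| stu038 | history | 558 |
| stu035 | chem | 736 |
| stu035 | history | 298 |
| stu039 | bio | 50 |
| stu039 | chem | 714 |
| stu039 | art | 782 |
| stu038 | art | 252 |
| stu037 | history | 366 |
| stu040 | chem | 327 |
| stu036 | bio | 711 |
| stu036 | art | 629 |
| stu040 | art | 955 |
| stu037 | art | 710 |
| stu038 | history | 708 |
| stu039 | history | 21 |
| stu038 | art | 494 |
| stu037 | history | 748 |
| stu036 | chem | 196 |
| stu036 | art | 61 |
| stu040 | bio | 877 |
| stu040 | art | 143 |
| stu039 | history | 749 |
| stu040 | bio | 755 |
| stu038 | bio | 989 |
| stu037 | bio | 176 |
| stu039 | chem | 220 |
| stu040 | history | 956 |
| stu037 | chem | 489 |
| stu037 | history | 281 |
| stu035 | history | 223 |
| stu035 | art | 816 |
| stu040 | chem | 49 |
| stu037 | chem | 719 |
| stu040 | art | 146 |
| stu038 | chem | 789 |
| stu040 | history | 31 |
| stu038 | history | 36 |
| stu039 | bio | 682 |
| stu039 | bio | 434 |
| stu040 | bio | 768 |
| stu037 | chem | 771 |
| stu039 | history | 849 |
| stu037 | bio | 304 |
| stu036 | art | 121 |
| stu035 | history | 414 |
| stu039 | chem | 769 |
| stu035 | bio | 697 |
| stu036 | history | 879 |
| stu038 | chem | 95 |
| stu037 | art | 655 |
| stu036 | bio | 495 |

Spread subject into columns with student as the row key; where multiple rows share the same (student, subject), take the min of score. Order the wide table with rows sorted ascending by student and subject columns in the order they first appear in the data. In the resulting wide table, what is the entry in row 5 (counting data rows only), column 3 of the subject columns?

220

With rows sorted ascending by student, row 5 is student=stu039. subject columns in first-appearance order: bio, art, chem, history; column 3 is chem.
Long rows with student=stu039, subject=chem: min(714, 220, 769) = 220.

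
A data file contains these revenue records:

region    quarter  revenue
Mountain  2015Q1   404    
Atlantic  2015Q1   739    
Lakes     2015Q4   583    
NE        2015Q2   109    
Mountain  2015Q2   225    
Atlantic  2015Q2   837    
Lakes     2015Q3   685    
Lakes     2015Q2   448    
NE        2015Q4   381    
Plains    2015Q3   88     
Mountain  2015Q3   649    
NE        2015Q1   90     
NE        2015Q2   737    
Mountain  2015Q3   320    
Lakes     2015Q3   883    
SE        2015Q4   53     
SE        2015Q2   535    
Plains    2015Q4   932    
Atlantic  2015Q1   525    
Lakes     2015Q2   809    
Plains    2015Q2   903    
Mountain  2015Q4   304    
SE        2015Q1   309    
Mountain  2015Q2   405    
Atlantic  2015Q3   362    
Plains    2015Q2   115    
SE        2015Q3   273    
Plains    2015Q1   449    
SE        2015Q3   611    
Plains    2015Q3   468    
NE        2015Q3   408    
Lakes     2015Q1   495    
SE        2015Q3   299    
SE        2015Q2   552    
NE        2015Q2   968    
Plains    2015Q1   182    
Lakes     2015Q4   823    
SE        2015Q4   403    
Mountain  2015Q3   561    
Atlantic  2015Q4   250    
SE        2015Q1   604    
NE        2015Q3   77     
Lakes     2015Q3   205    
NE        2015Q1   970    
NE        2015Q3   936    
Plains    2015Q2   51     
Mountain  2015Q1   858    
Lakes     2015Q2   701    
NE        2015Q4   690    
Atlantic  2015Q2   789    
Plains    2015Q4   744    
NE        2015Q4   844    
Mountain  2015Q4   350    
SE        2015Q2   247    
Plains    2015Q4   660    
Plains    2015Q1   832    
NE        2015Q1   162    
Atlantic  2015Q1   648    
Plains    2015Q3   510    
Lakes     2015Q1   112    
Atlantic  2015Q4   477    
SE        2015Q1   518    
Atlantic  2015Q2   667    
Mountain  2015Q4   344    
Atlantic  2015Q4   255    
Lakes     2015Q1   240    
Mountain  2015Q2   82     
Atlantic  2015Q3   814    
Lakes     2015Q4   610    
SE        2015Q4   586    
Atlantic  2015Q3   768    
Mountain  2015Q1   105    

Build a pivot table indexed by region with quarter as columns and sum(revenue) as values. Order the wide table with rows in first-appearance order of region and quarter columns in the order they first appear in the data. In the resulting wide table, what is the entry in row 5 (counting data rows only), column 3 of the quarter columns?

1069

With rows in first-appearance order of region, row 5 is region=Plains. quarter columns in first-appearance order: 2015Q1, 2015Q4, 2015Q2, 2015Q3; column 3 is 2015Q2.
Long rows with region=Plains, quarter=2015Q2: 903 + 115 + 51 = 1069.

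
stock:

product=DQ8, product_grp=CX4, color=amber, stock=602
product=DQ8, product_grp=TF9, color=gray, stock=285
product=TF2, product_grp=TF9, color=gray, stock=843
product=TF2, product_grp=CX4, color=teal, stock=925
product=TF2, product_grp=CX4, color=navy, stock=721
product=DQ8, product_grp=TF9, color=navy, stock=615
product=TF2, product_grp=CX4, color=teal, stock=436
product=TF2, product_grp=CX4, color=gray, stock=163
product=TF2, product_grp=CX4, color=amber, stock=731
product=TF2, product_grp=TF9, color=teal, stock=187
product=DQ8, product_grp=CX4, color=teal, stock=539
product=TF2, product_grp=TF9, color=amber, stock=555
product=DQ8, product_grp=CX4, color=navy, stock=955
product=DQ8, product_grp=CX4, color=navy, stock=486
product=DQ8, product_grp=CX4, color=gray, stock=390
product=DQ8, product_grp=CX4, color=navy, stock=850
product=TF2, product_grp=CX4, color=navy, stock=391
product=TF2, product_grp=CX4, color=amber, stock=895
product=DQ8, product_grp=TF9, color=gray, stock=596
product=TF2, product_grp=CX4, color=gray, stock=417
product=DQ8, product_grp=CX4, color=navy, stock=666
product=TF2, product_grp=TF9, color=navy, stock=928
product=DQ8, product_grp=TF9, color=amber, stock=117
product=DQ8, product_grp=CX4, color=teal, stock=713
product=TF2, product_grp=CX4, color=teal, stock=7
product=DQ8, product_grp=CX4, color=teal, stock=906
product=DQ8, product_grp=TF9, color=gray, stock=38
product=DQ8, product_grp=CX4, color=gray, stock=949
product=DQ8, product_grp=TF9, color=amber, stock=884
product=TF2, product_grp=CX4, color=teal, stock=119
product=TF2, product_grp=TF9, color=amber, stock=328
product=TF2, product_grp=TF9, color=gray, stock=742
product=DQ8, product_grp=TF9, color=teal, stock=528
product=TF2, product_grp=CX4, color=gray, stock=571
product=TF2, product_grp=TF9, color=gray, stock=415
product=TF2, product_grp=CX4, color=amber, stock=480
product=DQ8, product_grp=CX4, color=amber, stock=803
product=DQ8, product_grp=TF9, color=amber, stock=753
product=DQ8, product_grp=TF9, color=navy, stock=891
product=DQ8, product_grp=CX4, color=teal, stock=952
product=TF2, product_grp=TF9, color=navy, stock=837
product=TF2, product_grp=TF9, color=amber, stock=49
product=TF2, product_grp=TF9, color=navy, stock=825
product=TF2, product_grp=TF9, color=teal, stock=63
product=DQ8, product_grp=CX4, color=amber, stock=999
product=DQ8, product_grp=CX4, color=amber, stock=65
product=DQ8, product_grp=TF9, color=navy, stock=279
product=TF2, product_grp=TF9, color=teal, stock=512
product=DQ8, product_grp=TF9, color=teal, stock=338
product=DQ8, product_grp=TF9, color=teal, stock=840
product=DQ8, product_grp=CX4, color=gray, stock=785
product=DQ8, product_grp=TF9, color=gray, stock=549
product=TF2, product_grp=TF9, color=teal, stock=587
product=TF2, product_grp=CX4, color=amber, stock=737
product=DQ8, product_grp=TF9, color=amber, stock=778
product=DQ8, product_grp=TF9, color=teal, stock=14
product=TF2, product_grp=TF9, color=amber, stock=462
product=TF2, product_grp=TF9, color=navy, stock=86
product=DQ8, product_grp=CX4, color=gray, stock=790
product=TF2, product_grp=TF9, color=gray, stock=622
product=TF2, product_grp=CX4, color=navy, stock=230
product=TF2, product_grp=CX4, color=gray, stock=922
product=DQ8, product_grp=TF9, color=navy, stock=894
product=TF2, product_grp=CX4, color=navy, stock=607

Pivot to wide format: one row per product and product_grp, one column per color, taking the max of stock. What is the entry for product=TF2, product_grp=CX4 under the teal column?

925

Rows with product=TF2, product_grp=CX4 and color=teal: stock values are 925, 436, 7, 119.
max(925, 436, 7, 119) = 925.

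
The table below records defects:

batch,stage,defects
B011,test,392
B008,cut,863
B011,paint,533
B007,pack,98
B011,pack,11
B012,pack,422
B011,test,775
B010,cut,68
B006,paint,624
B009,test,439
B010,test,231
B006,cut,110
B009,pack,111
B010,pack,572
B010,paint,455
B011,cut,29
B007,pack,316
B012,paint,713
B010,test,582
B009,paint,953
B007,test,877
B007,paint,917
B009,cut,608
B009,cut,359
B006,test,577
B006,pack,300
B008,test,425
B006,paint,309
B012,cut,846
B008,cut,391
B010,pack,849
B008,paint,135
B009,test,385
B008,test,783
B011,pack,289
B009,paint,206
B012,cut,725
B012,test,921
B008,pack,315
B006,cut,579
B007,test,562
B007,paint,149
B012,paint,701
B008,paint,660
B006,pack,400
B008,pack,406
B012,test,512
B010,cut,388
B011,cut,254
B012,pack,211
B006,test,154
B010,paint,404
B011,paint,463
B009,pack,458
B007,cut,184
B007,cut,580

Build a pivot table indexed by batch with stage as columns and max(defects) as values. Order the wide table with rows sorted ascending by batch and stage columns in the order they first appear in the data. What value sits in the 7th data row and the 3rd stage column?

With rows sorted ascending by batch, row 7 is batch=B012. stage columns in first-appearance order: test, cut, paint, pack; column 3 is paint.
Long rows with batch=B012, stage=paint: max(713, 701) = 713.

713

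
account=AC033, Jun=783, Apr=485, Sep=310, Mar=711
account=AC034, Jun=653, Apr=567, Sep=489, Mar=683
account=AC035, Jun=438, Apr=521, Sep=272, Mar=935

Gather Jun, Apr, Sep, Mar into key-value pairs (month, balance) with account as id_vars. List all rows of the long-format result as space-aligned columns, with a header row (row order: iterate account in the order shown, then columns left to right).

account  month  balance
AC033    Jun    783    
AC033    Apr    485    
AC033    Sep    310    
AC033    Mar    711    
AC034    Jun    653    
AC034    Apr    567    
AC034    Sep    489    
AC034    Mar    683    
AC035    Jun    438    
AC035    Apr    521    
AC035    Sep    272    
AC035    Mar    935    

Each (account, column) pair becomes one row: 3 × 4 = 12 rows.
For example, (AC033, Jun) → balance=783.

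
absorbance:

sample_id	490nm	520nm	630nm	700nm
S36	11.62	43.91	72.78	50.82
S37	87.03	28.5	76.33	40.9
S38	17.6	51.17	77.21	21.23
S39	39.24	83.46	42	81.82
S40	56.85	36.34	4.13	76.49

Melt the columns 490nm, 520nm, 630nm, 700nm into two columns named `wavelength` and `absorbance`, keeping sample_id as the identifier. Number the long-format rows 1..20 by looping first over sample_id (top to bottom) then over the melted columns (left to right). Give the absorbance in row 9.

20 rows total (5 × 4). Row 9: index ⌊(9-1)/4⌋ = 2 into sample_id → S38; (9-1) mod 4 = 0 into the melted columns → 490nm.
So row 9 is (S38, 490nm, 17.6); absorbance = 17.6.

17.6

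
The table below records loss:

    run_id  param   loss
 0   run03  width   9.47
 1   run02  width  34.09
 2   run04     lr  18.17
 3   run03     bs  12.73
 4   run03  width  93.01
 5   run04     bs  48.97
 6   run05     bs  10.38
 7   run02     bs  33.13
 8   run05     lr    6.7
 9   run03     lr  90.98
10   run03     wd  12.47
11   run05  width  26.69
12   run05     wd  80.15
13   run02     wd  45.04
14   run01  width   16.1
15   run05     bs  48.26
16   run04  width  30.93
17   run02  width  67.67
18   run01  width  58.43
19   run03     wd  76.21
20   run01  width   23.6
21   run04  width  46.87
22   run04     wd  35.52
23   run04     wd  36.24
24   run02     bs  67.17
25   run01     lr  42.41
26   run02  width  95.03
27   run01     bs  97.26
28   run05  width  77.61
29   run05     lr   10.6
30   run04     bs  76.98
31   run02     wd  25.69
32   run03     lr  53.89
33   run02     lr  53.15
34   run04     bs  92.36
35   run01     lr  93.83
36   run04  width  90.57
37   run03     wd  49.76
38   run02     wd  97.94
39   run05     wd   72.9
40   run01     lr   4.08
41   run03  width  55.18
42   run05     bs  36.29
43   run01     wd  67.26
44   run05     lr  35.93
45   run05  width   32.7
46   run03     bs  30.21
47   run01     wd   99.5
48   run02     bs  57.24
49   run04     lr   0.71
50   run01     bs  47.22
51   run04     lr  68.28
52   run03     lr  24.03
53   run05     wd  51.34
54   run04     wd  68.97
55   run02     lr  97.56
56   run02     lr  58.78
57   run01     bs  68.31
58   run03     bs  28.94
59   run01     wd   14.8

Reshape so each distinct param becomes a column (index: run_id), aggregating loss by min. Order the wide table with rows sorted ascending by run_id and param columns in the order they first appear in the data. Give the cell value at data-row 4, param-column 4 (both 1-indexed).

With rows sorted ascending by run_id, row 4 is run_id=run04. param columns in first-appearance order: width, lr, bs, wd; column 4 is wd.
Long rows with run_id=run04, param=wd: min(35.52, 36.24, 68.97) = 35.52.

35.52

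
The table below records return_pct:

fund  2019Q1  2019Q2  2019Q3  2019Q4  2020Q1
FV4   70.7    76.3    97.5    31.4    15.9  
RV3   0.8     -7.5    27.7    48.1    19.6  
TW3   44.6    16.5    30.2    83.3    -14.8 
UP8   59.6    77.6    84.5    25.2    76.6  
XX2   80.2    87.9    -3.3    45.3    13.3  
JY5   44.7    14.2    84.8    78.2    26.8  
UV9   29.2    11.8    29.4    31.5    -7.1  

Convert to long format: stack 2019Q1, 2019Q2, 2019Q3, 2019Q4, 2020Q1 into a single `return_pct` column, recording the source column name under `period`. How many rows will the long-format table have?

7 fund values × 5 melted columns = 35 rows.

35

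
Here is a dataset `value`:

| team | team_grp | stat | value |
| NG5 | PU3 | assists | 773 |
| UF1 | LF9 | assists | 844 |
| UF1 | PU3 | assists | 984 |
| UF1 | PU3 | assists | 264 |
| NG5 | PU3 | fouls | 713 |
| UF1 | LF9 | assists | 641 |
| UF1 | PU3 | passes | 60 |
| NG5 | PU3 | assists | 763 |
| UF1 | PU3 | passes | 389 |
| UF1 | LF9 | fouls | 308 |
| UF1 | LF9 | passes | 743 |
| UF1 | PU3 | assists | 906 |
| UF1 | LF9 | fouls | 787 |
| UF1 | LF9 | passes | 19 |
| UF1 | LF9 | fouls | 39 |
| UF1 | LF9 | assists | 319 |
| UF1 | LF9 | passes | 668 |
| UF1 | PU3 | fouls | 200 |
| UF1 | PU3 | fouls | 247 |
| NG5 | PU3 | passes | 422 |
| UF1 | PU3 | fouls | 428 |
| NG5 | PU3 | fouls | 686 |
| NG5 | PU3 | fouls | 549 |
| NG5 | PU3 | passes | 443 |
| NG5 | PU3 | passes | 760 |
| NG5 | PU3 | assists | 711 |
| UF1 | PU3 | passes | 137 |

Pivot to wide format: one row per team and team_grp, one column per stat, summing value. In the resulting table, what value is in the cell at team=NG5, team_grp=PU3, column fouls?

1948

Rows with team=NG5, team_grp=PU3 and stat=fouls: value values are 713, 686, 549.
713 + 686 + 549 = 1948.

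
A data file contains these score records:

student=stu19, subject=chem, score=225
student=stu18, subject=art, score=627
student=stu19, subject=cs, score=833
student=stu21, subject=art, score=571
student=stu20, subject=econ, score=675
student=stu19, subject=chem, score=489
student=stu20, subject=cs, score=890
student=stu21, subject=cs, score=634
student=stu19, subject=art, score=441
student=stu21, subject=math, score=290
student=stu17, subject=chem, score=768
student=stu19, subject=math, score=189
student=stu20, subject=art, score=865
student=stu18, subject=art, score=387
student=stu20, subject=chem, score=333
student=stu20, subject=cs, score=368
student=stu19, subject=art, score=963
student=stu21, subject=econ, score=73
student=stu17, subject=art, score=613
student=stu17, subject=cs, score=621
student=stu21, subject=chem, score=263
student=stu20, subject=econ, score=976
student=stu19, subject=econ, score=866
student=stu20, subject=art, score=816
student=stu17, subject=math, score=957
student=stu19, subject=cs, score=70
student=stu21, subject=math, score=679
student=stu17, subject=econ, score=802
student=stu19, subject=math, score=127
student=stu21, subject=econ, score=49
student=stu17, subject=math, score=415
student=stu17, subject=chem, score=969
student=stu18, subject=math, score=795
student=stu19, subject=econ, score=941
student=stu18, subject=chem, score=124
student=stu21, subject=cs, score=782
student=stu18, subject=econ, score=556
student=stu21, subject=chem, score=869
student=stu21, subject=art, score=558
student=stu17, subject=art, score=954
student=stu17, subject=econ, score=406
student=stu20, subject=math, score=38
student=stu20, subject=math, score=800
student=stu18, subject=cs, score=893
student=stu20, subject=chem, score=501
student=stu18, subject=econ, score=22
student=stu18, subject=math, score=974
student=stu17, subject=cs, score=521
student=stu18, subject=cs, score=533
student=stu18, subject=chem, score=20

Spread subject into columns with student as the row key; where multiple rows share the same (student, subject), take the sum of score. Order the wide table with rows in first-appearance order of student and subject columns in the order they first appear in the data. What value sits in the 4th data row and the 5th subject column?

838

With rows in first-appearance order of student, row 4 is student=stu20. subject columns in first-appearance order: chem, art, cs, econ, math; column 5 is math.
Long rows with student=stu20, subject=math: 38 + 800 = 838.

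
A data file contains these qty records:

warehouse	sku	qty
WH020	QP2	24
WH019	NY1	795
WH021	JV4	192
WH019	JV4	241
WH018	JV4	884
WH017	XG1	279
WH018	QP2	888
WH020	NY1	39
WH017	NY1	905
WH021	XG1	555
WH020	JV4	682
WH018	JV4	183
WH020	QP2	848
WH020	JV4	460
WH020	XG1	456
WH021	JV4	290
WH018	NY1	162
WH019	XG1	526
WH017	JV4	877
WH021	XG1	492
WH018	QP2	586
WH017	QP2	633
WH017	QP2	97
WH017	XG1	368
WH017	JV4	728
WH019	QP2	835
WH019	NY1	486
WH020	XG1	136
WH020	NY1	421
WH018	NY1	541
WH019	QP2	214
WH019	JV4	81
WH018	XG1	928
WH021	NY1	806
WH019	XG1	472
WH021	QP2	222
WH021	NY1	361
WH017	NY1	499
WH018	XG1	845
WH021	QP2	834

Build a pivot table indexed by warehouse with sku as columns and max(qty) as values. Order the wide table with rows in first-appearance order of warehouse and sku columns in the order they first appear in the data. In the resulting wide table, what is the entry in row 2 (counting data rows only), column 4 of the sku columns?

526

With rows in first-appearance order of warehouse, row 2 is warehouse=WH019. sku columns in first-appearance order: QP2, NY1, JV4, XG1; column 4 is XG1.
Long rows with warehouse=WH019, sku=XG1: max(526, 472) = 526.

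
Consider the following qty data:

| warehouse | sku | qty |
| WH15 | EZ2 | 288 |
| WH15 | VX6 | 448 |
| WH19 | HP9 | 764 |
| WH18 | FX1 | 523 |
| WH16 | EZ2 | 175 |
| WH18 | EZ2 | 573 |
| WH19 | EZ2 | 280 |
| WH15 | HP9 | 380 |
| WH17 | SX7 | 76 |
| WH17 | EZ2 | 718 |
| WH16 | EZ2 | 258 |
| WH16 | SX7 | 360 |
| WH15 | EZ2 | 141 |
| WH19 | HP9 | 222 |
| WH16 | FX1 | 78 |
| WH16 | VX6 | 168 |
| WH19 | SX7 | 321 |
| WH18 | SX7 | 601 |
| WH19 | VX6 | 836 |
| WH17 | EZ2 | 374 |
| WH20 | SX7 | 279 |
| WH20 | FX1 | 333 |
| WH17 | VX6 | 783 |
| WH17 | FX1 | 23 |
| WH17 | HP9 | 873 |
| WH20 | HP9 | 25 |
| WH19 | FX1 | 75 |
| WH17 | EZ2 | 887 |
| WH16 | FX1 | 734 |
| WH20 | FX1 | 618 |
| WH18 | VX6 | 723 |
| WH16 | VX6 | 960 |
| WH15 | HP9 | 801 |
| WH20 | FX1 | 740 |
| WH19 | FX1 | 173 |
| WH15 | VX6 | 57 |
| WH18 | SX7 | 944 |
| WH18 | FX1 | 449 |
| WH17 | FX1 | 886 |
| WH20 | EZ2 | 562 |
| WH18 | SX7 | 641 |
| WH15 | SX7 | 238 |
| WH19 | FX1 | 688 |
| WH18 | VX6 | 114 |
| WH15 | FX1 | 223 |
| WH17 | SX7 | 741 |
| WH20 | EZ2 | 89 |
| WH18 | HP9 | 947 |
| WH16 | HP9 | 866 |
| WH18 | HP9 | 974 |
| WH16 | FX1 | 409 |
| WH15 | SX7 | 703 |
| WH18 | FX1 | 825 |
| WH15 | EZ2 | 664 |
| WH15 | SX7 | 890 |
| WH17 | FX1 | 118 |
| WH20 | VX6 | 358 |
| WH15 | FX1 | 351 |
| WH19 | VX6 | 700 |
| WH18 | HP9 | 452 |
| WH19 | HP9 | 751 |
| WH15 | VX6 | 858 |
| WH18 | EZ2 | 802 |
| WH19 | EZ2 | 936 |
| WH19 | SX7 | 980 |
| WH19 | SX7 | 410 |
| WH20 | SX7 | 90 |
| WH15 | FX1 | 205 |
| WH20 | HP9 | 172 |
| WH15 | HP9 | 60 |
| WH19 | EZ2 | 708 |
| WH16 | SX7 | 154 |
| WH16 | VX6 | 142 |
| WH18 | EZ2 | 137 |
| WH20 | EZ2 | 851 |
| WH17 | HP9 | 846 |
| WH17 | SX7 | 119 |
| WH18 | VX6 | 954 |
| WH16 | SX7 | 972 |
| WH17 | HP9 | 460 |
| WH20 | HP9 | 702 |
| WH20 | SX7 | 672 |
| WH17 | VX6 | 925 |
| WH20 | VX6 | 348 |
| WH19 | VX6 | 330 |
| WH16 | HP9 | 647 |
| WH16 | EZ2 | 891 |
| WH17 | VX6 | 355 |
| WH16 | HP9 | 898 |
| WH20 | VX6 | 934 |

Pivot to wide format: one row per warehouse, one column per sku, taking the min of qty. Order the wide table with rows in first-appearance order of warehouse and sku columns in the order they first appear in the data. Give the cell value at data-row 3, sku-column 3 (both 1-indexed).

With rows in first-appearance order of warehouse, row 3 is warehouse=WH18. sku columns in first-appearance order: EZ2, VX6, HP9, FX1, SX7; column 3 is HP9.
Long rows with warehouse=WH18, sku=HP9: min(947, 974, 452) = 452.

452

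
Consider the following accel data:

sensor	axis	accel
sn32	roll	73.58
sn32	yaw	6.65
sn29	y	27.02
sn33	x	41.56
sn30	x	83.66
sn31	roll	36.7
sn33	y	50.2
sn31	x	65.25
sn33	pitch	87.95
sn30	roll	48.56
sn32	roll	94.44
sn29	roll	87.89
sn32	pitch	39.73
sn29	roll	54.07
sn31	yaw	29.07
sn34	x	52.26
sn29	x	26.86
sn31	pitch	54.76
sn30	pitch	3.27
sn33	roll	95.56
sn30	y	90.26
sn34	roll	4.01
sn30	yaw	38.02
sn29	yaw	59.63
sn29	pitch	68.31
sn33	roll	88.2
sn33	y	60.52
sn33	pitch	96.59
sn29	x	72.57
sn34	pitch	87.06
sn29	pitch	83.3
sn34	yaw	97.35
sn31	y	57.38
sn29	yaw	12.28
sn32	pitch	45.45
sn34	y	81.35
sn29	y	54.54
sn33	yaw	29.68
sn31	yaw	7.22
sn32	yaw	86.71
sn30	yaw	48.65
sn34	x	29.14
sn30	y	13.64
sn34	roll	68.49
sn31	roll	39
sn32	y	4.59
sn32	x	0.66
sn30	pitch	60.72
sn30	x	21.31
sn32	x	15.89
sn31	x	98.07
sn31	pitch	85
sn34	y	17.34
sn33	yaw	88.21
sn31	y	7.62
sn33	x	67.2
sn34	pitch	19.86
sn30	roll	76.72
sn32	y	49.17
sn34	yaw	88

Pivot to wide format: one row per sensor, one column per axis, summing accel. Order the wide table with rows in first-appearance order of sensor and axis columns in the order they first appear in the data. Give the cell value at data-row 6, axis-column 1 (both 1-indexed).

With rows in first-appearance order of sensor, row 6 is sensor=sn34. axis columns in first-appearance order: roll, yaw, y, x, pitch; column 1 is roll.
Long rows with sensor=sn34, axis=roll: 4.01 + 68.49 = 72.50.

72.50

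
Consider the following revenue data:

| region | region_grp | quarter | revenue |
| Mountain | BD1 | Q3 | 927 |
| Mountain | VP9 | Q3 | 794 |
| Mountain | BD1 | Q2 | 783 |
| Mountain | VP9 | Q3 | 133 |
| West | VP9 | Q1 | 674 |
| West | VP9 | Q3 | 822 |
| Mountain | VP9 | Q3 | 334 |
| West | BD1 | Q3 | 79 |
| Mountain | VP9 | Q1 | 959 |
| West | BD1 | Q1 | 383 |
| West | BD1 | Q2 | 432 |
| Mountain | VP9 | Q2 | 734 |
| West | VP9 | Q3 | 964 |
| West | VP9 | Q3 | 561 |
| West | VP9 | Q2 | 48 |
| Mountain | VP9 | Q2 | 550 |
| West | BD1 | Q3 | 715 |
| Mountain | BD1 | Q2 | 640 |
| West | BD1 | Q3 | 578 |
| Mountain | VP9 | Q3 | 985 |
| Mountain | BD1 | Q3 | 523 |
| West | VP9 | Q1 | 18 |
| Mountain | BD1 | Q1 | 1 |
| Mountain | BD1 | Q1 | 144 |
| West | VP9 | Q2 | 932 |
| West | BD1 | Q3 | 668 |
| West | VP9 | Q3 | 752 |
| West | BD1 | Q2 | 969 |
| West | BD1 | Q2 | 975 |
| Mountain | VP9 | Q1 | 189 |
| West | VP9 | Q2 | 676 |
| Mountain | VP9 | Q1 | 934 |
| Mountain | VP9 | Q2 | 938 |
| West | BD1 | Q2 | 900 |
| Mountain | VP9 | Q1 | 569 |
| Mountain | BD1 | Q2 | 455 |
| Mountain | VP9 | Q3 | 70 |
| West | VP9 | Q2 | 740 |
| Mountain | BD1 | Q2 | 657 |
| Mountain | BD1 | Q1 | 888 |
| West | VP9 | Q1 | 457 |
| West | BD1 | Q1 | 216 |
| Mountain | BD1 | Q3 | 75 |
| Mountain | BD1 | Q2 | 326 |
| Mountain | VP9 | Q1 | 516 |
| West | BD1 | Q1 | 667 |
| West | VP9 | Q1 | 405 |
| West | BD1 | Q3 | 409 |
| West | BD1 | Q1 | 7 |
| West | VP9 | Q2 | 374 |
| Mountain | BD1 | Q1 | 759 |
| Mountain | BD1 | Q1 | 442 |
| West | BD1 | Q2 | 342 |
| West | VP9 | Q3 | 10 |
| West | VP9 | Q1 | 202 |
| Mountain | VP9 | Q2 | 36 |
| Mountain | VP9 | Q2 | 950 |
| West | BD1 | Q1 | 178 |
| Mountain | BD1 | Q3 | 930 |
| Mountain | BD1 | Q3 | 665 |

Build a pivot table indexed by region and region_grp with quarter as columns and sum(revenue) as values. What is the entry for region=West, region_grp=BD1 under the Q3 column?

Rows with region=West, region_grp=BD1 and quarter=Q3: revenue values are 79, 715, 578, 668, 409.
79 + 715 + 578 + 668 + 409 = 2449.

2449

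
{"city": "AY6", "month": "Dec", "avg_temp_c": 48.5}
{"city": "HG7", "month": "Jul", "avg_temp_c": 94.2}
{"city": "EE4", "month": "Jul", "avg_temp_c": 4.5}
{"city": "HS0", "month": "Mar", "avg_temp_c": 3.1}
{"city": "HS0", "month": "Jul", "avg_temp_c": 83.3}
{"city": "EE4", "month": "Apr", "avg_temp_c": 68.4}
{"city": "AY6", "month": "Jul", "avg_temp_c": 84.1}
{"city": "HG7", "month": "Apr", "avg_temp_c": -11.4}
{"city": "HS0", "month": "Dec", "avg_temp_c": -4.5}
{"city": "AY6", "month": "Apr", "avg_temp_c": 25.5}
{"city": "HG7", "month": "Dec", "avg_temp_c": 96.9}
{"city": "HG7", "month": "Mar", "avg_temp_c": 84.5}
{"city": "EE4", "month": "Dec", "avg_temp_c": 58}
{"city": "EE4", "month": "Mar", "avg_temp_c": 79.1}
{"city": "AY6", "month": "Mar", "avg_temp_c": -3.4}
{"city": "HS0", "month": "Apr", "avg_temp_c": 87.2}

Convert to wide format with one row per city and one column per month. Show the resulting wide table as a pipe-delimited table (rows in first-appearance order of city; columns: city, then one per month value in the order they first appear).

Columns: city plus the 4 distinct month values (Dec, Jul, Mar, Apr).
For example, row AY6 column Dec takes avg_temp_c=48.5 from the long row (AY6, Dec).

| city | Dec | Jul | Mar | Apr |
| AY6 | 48.5 | 84.1 | -3.4 | 25.5 |
| HG7 | 96.9 | 94.2 | 84.5 | -11.4 |
| EE4 | 58 | 4.5 | 79.1 | 68.4 |
| HS0 | -4.5 | 83.3 | 3.1 | 87.2 |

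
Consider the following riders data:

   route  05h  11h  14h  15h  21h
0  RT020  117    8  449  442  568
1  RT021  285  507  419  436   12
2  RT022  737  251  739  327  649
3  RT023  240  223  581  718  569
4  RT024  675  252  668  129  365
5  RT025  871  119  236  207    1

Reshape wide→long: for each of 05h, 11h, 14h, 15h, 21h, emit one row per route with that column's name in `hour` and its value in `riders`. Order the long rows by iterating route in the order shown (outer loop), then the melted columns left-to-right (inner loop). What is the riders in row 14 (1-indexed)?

30 rows total (6 × 5). Row 14: index ⌊(14-1)/5⌋ = 2 into route → RT022; (14-1) mod 5 = 3 into the melted columns → 15h.
So row 14 is (RT022, 15h, 327); riders = 327.

327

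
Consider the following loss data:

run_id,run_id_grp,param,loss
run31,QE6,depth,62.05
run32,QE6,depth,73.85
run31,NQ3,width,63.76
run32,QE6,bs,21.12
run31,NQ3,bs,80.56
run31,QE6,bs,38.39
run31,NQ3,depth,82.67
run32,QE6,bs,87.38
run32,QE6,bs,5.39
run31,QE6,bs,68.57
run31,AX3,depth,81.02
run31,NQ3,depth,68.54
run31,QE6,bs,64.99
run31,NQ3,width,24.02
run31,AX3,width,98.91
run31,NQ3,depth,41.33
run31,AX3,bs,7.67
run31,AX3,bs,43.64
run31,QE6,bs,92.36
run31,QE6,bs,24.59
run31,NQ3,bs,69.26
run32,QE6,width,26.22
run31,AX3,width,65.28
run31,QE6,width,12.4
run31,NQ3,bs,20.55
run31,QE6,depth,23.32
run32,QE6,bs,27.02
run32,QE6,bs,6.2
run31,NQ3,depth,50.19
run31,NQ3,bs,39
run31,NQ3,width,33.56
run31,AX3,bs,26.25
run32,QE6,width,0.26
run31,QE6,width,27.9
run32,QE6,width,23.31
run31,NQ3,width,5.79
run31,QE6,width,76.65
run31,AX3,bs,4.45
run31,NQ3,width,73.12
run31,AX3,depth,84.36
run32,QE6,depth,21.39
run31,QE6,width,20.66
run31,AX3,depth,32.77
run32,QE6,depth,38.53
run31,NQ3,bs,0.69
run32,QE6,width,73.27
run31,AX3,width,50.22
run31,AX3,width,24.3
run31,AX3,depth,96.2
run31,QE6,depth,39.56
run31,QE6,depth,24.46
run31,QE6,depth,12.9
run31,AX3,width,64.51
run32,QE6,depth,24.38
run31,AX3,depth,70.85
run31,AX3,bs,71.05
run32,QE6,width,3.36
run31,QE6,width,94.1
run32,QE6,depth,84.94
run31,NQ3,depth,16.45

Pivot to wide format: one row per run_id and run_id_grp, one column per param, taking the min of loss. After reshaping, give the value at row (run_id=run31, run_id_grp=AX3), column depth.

32.77

Rows with run_id=run31, run_id_grp=AX3 and param=depth: loss values are 81.02, 84.36, 32.77, 96.2, 70.85.
min(81.02, 84.36, 32.77, 96.2, 70.85) = 32.77.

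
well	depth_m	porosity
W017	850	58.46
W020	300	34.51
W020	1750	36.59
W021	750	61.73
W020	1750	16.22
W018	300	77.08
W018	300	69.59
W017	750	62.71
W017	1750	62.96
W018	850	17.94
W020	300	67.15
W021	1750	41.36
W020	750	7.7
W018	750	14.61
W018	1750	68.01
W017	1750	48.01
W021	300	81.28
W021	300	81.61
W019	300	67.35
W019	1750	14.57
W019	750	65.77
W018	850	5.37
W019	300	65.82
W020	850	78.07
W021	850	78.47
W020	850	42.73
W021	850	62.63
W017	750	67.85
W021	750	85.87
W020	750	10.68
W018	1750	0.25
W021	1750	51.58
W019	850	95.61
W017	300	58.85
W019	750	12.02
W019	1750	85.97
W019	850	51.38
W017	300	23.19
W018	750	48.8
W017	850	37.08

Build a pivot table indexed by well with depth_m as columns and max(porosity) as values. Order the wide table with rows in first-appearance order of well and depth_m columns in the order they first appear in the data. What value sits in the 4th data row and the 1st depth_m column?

With rows in first-appearance order of well, row 4 is well=W018. depth_m columns in first-appearance order: 850, 300, 1750, 750; column 1 is 850.
Long rows with well=W018, depth_m=850: max(17.94, 5.37) = 17.94.

17.94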